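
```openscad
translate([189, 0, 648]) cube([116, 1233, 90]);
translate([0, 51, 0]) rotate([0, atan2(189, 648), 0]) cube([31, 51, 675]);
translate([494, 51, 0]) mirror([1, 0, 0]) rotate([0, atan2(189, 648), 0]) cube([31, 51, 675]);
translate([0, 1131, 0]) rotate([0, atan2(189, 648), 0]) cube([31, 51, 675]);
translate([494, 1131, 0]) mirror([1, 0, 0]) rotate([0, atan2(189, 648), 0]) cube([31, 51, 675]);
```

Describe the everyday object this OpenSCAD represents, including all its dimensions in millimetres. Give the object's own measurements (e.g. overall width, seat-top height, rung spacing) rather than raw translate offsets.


A sawhorse. A 116×1233×90 mm beam (x, y, z) sits on two A-frame leg pairs. Each pair is two raked legs of 31×51 mm section (51 mm along y) splaying symmetrically in x. Each leg rises 648 mm vertically over 189 mm of horizontal reach and is 675 mm long along its own axis. Every leg's outer bottom edge rests on the floor and its outer top edge meets a bottom edge of the beam — the left legs (tilting toward +x) meet the beam's −x bottom edge, the right legs (their mirror images, tilting toward −x) meet its +x bottom edge — so the leg tops tuck under the beam, the beam's underside is 648 mm above the floor, and the feet are 494 mm apart outside-to-outside with the beam centred between them. The two leg pairs are set in 51 mm from either end of the beam.


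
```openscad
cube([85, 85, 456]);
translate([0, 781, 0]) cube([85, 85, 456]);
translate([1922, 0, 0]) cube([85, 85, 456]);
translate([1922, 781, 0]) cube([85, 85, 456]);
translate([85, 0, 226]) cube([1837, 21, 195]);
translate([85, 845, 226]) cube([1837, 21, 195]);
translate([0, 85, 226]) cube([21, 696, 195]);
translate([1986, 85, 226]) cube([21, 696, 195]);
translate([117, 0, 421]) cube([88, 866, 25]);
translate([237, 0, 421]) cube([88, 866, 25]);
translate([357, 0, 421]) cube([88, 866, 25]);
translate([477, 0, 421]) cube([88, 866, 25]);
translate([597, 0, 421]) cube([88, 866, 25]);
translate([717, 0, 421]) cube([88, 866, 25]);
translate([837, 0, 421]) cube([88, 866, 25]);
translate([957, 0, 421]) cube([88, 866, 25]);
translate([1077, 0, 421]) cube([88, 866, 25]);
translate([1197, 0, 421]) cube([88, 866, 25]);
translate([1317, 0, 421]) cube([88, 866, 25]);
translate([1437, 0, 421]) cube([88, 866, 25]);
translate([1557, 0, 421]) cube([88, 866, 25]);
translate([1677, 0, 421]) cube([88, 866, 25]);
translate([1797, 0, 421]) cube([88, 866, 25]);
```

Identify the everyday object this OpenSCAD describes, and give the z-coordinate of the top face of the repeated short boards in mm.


A bed frame. The slat-top height is 446 mm.

Four posts, four rails, and a row of slats — a bed frame. Slats sit on the rails at z = 226 + 195 = 421; with slat thickness 25, the top is 446 mm.


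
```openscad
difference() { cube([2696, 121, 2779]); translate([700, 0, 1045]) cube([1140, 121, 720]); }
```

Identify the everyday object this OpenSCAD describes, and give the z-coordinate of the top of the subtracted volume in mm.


A wall with a window opening. The window head height is 1765 mm.

A wall with a rectangular opening subtracted — a window. Sill at z = 1045, opening 720 mm tall, so the head is at 1045 + 720 = 1765 mm.


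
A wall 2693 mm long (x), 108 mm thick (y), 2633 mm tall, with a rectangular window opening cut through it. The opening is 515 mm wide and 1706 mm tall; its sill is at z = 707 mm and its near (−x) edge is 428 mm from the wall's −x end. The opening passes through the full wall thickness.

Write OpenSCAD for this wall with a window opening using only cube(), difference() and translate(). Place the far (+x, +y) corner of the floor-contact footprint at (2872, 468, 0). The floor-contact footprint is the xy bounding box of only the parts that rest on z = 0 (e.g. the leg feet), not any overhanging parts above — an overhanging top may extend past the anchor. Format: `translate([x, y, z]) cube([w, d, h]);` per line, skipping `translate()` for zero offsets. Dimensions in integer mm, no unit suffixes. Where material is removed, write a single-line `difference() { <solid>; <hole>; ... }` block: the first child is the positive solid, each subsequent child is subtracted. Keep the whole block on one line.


difference() { translate([179, 360, 0]) cube([2693, 108, 2633]); translate([607, 360, 707]) cube([515, 108, 1706]); }


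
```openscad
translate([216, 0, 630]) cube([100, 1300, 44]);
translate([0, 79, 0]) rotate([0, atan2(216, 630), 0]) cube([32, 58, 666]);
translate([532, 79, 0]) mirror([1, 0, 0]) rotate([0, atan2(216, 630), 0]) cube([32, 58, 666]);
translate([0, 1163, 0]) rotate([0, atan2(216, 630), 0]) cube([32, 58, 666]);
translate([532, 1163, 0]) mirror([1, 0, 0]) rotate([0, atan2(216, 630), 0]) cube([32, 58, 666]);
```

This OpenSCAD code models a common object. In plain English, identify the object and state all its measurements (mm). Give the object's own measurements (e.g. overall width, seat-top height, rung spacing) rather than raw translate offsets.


A sawhorse. A 100×1300×44 mm beam (x, y, z) sits on two A-frame leg pairs. Each pair is two raked legs of 32×58 mm section (58 mm along y) splaying symmetrically in x. Each leg rises 630 mm vertically over 216 mm of horizontal reach and is 666 mm long along its own axis. Every leg's outer bottom edge rests on the floor and its outer top edge meets a bottom edge of the beam — the left legs (tilting toward +x) meet the beam's −x bottom edge, the right legs (their mirror images, tilting toward −x) meet its +x bottom edge — so the leg tops tuck under the beam, the beam's underside is 630 mm above the floor, and the feet are 532 mm apart outside-to-outside with the beam centred between them. The two leg pairs are set in 79 mm from either end of the beam.


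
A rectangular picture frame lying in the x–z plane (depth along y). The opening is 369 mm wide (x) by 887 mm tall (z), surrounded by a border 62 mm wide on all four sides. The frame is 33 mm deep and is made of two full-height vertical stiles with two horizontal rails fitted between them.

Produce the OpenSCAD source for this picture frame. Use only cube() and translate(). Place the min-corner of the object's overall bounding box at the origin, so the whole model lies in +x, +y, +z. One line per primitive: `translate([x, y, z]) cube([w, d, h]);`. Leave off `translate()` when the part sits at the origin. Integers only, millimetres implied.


cube([62, 33, 1011]);
translate([431, 0, 0]) cube([62, 33, 1011]);
translate([62, 0, 0]) cube([369, 33, 62]);
translate([62, 0, 949]) cube([369, 33, 62]);


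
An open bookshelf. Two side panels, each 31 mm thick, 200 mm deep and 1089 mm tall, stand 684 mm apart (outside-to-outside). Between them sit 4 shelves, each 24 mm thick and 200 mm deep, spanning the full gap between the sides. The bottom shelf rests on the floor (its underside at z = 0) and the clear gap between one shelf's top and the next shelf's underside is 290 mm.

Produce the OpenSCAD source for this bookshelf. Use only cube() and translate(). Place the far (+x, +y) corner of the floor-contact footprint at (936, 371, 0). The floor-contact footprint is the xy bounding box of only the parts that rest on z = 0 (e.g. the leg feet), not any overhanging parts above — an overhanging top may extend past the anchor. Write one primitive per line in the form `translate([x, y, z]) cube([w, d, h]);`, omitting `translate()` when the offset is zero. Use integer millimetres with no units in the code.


translate([252, 171, 0]) cube([31, 200, 1089]);
translate([905, 171, 0]) cube([31, 200, 1089]);
translate([283, 171, 0]) cube([622, 200, 24]);
translate([283, 171, 314]) cube([622, 200, 24]);
translate([283, 171, 628]) cube([622, 200, 24]);
translate([283, 171, 942]) cube([622, 200, 24]);


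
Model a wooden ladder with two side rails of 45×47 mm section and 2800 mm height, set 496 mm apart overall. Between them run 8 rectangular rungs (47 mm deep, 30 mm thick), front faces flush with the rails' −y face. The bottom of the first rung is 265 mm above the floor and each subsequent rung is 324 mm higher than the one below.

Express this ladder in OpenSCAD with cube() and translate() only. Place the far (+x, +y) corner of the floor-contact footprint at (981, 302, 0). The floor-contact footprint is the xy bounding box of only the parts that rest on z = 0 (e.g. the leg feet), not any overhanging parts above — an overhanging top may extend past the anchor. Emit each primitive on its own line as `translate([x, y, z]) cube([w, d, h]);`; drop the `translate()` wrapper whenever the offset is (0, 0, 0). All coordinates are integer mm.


translate([485, 255, 0]) cube([45, 47, 2800]);
translate([936, 255, 0]) cube([45, 47, 2800]);
translate([530, 255, 265]) cube([406, 47, 30]);
translate([530, 255, 589]) cube([406, 47, 30]);
translate([530, 255, 913]) cube([406, 47, 30]);
translate([530, 255, 1237]) cube([406, 47, 30]);
translate([530, 255, 1561]) cube([406, 47, 30]);
translate([530, 255, 1885]) cube([406, 47, 30]);
translate([530, 255, 2209]) cube([406, 47, 30]);
translate([530, 255, 2533]) cube([406, 47, 30]);


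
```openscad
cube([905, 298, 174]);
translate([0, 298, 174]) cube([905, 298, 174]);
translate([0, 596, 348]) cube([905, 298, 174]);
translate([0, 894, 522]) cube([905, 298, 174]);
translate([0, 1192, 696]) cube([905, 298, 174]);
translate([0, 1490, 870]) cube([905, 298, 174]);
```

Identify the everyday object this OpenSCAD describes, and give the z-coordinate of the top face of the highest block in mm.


A staircase. The total rise is 1044 mm.

6 identical blocks, each offset up and back from the previous — a staircase. Each step is 174 mm tall and there are 6 of them, so the total rise is 6 × 174 = 1044 mm.


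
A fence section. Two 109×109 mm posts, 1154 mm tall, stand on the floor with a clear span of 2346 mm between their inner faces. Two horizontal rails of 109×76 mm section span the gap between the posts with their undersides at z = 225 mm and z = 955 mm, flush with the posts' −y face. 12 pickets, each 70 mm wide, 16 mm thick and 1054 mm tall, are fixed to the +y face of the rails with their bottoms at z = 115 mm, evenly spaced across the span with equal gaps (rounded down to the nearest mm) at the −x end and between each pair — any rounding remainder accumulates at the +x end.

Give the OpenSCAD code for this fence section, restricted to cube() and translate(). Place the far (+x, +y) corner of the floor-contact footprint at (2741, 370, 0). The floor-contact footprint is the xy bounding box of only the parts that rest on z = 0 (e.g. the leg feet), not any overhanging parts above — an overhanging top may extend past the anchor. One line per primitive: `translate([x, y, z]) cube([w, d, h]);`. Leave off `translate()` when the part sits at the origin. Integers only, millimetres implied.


translate([177, 261, 0]) cube([109, 109, 1154]);
translate([2632, 261, 0]) cube([109, 109, 1154]);
translate([286, 261, 225]) cube([2346, 109, 76]);
translate([286, 261, 955]) cube([2346, 109, 76]);
translate([401, 370, 115]) cube([70, 16, 1054]);
translate([586, 370, 115]) cube([70, 16, 1054]);
translate([771, 370, 115]) cube([70, 16, 1054]);
translate([956, 370, 115]) cube([70, 16, 1054]);
translate([1141, 370, 115]) cube([70, 16, 1054]);
translate([1326, 370, 115]) cube([70, 16, 1054]);
translate([1511, 370, 115]) cube([70, 16, 1054]);
translate([1696, 370, 115]) cube([70, 16, 1054]);
translate([1881, 370, 115]) cube([70, 16, 1054]);
translate([2066, 370, 115]) cube([70, 16, 1054]);
translate([2251, 370, 115]) cube([70, 16, 1054]);
translate([2436, 370, 115]) cube([70, 16, 1054]);


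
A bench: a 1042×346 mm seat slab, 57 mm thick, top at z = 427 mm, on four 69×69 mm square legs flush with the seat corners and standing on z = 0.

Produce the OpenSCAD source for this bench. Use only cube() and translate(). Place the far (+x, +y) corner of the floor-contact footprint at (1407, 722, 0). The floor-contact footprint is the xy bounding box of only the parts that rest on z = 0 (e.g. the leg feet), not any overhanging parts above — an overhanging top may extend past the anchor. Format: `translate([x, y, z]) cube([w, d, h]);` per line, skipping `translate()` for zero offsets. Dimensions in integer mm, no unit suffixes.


translate([365, 376, 370]) cube([1042, 346, 57]);
translate([365, 376, 0]) cube([69, 69, 370]);
translate([365, 653, 0]) cube([69, 69, 370]);
translate([1338, 376, 0]) cube([69, 69, 370]);
translate([1338, 653, 0]) cube([69, 69, 370]);


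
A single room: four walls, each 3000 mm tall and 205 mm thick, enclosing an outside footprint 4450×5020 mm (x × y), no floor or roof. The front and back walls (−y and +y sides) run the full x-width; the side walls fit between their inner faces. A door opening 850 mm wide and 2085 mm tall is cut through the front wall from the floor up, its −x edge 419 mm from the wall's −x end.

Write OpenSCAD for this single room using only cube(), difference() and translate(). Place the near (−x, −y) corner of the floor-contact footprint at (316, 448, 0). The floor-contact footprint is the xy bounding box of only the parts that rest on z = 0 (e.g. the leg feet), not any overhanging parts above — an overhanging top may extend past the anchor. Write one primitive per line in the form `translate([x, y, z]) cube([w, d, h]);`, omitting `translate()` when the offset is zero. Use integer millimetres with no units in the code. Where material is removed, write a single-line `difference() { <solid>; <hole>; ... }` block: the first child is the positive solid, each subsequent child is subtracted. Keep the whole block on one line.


difference() { translate([316, 448, 0]) cube([4450, 205, 3000]); translate([735, 448, 0]) cube([850, 205, 2085]); }
translate([316, 5263, 0]) cube([4450, 205, 3000]);
translate([316, 653, 0]) cube([205, 4610, 3000]);
translate([4561, 653, 0]) cube([205, 4610, 3000]);


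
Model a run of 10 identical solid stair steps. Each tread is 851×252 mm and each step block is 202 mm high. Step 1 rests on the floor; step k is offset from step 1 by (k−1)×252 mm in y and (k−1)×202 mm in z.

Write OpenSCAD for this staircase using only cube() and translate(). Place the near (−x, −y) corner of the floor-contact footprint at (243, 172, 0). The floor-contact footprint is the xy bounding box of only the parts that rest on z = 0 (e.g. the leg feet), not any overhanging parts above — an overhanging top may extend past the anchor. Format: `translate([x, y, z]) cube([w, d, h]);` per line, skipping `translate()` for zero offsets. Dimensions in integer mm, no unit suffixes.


translate([243, 172, 0]) cube([851, 252, 202]);
translate([243, 424, 202]) cube([851, 252, 202]);
translate([243, 676, 404]) cube([851, 252, 202]);
translate([243, 928, 606]) cube([851, 252, 202]);
translate([243, 1180, 808]) cube([851, 252, 202]);
translate([243, 1432, 1010]) cube([851, 252, 202]);
translate([243, 1684, 1212]) cube([851, 252, 202]);
translate([243, 1936, 1414]) cube([851, 252, 202]);
translate([243, 2188, 1616]) cube([851, 252, 202]);
translate([243, 2440, 1818]) cube([851, 252, 202]);


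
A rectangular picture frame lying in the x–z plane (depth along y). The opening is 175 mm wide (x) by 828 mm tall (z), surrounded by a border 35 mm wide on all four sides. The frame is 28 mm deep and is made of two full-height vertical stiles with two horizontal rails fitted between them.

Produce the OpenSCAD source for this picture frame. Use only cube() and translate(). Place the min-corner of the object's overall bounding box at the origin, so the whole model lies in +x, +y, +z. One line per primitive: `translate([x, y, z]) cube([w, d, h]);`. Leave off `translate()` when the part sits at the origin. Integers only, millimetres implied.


cube([35, 28, 898]);
translate([210, 0, 0]) cube([35, 28, 898]);
translate([35, 0, 0]) cube([175, 28, 35]);
translate([35, 0, 863]) cube([175, 28, 35]);


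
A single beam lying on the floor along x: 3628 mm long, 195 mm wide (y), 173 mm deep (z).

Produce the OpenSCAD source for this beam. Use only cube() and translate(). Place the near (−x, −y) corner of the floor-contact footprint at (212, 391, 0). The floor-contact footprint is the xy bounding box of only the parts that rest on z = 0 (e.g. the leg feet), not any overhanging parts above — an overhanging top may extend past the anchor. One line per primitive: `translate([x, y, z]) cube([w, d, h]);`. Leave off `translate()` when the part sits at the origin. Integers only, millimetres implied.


translate([212, 391, 0]) cube([3628, 195, 173]);


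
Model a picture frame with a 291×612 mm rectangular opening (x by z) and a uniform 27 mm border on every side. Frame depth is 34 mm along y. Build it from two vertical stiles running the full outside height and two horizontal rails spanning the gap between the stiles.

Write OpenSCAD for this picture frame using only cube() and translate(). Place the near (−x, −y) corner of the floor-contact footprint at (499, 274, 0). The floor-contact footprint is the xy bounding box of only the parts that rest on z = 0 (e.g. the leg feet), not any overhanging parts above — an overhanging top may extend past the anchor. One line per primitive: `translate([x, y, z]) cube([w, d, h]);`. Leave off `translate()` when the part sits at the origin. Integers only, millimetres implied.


translate([499, 274, 0]) cube([27, 34, 666]);
translate([817, 274, 0]) cube([27, 34, 666]);
translate([526, 274, 0]) cube([291, 34, 27]);
translate([526, 274, 639]) cube([291, 34, 27]);


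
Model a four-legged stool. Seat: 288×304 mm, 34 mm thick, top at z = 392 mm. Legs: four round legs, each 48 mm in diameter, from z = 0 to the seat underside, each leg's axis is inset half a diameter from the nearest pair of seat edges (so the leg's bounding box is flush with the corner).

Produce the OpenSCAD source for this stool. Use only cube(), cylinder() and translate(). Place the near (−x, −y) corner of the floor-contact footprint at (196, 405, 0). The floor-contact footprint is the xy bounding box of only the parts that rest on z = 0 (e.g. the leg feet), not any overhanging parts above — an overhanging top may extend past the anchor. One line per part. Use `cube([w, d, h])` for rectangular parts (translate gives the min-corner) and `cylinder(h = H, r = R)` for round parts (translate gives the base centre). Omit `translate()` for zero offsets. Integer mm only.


// leg_h = 392 - 34 = 358
translate([196, 405, 358]) cube([288, 304, 34]);
translate([220, 429, 0]) cylinder(h = 358, r = 24);
translate([460, 429, 0]) cylinder(h = 358, r = 24);
translate([220, 685, 0]) cylinder(h = 358, r = 24);
translate([460, 685, 0]) cylinder(h = 358, r = 24);


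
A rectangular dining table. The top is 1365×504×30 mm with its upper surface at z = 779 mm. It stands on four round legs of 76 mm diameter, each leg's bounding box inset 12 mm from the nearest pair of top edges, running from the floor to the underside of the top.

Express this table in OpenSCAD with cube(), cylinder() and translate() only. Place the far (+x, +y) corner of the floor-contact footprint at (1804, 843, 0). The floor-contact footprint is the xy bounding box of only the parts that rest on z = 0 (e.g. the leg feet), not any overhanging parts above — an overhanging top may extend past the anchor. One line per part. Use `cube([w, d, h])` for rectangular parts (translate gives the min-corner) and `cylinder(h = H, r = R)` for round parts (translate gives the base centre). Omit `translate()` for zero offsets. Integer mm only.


translate([451, 351, 749]) cube([1365, 504, 30]);
translate([501, 401, 0]) cylinder(h = 749, r = 38);
translate([1766, 401, 0]) cylinder(h = 749, r = 38);
translate([501, 805, 0]) cylinder(h = 749, r = 38);
translate([1766, 805, 0]) cylinder(h = 749, r = 38);


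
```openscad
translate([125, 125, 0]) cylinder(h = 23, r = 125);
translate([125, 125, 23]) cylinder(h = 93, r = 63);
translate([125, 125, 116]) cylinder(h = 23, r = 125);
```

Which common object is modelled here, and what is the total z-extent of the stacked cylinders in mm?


A spool. The overall height is 139 mm.

Three coaxial cylinders, large–small–large — a spool. Two 23 mm flanges and a 93 mm core give 23 + 93 + 23 = 139 mm.


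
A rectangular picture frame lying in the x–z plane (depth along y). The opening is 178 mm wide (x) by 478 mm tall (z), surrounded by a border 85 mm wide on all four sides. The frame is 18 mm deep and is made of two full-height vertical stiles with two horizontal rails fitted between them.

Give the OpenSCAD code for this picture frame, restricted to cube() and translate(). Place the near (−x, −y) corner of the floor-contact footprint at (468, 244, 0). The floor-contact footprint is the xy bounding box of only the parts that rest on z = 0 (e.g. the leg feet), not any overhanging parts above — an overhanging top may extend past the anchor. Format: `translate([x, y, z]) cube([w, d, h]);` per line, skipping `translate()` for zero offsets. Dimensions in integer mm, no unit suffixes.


translate([468, 244, 0]) cube([85, 18, 648]);
translate([731, 244, 0]) cube([85, 18, 648]);
translate([553, 244, 0]) cube([178, 18, 85]);
translate([553, 244, 563]) cube([178, 18, 85]);


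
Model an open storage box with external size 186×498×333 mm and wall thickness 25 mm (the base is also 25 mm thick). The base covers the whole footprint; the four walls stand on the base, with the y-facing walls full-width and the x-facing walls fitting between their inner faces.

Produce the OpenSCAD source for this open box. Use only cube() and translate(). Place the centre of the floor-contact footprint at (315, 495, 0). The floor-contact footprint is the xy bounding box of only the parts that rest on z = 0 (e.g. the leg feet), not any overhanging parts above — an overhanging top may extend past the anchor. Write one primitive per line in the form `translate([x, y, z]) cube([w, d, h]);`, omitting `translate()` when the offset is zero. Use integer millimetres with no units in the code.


translate([222, 246, 0]) cube([186, 498, 25]);
translate([222, 246, 25]) cube([186, 25, 308]);
translate([222, 719, 25]) cube([186, 25, 308]);
translate([222, 271, 25]) cube([25, 448, 308]);
translate([383, 271, 25]) cube([25, 448, 308]);


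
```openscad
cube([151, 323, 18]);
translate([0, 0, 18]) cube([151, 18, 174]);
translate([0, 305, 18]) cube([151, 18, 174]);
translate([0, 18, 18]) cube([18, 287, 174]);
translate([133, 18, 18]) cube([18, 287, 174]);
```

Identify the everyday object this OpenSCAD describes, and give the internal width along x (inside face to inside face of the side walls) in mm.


An open box. The internal width is 115 mm.

A 151×323 base slab with four walls standing on it — an open box. The base is 151 mm wide and the walls are 18 mm thick, so the internal width is 151 − 2 × 18 = 115 mm.


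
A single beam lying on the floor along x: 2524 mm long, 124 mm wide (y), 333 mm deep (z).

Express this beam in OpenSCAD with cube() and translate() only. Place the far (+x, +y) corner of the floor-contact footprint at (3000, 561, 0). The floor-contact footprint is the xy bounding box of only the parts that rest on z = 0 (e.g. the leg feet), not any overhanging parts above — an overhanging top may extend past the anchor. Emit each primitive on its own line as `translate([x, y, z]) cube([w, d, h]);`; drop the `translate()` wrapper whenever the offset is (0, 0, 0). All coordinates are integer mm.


translate([476, 437, 0]) cube([2524, 124, 333]);


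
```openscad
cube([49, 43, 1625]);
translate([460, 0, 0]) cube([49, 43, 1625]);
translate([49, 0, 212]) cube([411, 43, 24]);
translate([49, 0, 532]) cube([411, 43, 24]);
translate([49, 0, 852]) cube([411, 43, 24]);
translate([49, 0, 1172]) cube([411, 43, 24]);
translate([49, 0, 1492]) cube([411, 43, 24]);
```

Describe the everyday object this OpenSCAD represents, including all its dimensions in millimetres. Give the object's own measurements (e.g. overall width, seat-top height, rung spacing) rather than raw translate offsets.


A straight ladder. Two 49×43 mm vertical rails, 1625 mm tall, stand 509 mm apart (outside-to-outside) with their front faces coplanar on the −y side. 5 rungs, each 43 mm deep and 24 mm tall, span between the inner faces of the rails, front faces flush with the rails. The lowest rung's underside is at z = 212 mm and rungs are spaced 320 mm apart (underside to underside).


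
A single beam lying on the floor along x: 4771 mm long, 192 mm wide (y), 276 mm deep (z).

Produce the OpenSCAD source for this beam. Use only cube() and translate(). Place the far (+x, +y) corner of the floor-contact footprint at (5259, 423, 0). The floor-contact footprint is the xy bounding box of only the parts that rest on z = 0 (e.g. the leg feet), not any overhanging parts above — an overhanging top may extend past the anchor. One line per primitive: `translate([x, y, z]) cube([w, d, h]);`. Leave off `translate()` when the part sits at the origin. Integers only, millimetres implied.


translate([488, 231, 0]) cube([4771, 192, 276]);


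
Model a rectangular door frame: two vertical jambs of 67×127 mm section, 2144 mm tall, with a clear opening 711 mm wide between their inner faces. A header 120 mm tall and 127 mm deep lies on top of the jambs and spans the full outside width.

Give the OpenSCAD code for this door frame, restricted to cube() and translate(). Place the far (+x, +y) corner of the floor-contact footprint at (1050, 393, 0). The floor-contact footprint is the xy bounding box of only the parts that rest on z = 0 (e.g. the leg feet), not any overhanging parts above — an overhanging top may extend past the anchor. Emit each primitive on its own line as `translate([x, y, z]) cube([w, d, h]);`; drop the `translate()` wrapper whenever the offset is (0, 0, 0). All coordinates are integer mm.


translate([205, 266, 0]) cube([67, 127, 2144]);
translate([983, 266, 0]) cube([67, 127, 2144]);
translate([205, 266, 2144]) cube([845, 127, 120]);


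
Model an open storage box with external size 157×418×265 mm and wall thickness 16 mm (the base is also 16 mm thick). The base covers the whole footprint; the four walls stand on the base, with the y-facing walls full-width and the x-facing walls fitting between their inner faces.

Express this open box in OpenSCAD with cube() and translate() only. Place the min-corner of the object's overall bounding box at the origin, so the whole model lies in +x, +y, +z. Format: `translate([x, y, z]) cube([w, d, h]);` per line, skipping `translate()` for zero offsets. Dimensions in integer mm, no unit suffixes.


cube([157, 418, 16]);
translate([0, 0, 16]) cube([157, 16, 249]);
translate([0, 402, 16]) cube([157, 16, 249]);
translate([0, 16, 16]) cube([16, 386, 249]);
translate([141, 16, 16]) cube([16, 386, 249]);


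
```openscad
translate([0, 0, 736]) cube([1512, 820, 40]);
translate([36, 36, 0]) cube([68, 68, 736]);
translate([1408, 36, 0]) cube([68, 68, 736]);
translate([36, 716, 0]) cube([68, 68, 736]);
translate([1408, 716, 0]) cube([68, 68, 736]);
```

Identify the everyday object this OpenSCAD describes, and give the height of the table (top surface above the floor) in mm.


A table. The table height is 776 mm.

A 1512×820×40 slab sits at z = 736 on four 68 mm square posts — a table. The top surface is at 736 + 40 = 776 mm.


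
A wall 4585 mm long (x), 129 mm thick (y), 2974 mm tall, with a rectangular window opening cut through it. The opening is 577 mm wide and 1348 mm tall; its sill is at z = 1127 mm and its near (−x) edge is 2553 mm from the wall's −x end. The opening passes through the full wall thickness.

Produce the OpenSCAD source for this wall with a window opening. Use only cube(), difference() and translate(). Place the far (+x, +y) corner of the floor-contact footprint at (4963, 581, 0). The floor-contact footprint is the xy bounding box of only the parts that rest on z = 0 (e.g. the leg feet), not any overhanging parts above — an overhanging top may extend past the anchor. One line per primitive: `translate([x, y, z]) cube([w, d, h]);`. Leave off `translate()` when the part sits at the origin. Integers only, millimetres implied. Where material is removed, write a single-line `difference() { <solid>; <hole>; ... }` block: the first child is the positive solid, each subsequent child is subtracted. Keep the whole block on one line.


difference() { translate([378, 452, 0]) cube([4585, 129, 2974]); translate([2931, 452, 1127]) cube([577, 129, 1348]); }


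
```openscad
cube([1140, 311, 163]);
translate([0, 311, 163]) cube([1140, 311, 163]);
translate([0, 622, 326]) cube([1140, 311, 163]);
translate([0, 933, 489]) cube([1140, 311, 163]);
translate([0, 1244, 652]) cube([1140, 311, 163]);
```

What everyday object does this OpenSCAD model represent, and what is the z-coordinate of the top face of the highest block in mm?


A staircase. The total rise is 815 mm.

5 identical blocks, each offset up and back from the previous — a staircase. Each step is 163 mm tall and there are 5 of them, so the total rise is 5 × 163 = 815 mm.


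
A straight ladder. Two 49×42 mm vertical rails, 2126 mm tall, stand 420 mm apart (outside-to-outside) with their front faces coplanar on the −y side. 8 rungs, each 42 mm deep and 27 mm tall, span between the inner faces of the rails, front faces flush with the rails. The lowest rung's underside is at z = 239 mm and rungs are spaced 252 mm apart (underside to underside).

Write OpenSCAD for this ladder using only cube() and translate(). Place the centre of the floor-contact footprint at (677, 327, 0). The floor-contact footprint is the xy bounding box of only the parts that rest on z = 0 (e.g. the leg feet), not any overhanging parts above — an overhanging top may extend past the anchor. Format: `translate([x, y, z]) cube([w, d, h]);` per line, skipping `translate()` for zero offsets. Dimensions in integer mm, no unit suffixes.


translate([467, 306, 0]) cube([49, 42, 2126]);
translate([838, 306, 0]) cube([49, 42, 2126]);
translate([516, 306, 239]) cube([322, 42, 27]);
translate([516, 306, 491]) cube([322, 42, 27]);
translate([516, 306, 743]) cube([322, 42, 27]);
translate([516, 306, 995]) cube([322, 42, 27]);
translate([516, 306, 1247]) cube([322, 42, 27]);
translate([516, 306, 1499]) cube([322, 42, 27]);
translate([516, 306, 1751]) cube([322, 42, 27]);
translate([516, 306, 2003]) cube([322, 42, 27]);


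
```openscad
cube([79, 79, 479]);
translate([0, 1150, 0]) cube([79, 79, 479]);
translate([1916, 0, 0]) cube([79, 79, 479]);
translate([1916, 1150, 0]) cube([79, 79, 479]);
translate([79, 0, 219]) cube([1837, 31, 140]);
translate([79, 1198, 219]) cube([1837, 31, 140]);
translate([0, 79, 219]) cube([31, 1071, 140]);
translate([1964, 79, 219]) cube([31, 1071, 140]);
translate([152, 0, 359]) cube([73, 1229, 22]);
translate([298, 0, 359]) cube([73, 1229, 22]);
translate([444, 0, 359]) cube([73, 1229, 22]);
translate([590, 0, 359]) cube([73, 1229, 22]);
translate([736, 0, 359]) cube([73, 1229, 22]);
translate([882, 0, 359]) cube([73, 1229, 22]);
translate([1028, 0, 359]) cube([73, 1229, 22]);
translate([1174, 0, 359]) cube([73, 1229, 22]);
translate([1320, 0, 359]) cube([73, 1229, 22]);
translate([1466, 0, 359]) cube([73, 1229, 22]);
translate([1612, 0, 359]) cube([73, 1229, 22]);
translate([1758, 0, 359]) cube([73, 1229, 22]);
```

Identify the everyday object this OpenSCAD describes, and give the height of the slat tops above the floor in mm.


A bed frame. The slat-top height is 381 mm.

Four posts, four rails, and a row of slats — a bed frame. Slats sit on the rails at z = 219 + 140 = 359; with slat thickness 22, the top is 381 mm.


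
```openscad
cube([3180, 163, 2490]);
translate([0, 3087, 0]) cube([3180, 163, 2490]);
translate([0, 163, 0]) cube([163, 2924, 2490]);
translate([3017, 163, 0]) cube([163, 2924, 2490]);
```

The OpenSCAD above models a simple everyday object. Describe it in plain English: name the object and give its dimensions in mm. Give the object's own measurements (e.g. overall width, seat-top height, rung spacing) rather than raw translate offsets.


The wall frame of a small rectangular building: four walls, each 2490 mm tall and 163 mm thick, enclosing a footprint 3180 mm (x) by 3250 mm (y) outside-to-outside, with no floor or roof. The front and back walls (the −y and +y sides) span the full width; the two side walls fit between them.


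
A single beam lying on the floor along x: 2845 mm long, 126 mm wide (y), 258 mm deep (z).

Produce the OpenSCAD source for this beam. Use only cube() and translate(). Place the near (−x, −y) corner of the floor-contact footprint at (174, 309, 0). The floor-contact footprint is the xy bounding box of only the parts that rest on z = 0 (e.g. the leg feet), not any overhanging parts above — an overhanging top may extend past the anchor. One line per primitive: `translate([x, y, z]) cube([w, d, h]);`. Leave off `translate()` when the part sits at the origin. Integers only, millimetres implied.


translate([174, 309, 0]) cube([2845, 126, 258]);


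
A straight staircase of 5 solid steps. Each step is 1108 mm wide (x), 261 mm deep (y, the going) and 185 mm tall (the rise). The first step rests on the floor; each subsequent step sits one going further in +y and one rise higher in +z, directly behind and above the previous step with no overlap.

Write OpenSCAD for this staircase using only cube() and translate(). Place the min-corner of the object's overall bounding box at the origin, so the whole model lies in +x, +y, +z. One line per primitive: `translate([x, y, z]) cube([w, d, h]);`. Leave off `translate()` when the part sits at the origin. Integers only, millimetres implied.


cube([1108, 261, 185]);
translate([0, 261, 185]) cube([1108, 261, 185]);
translate([0, 522, 370]) cube([1108, 261, 185]);
translate([0, 783, 555]) cube([1108, 261, 185]);
translate([0, 1044, 740]) cube([1108, 261, 185]);


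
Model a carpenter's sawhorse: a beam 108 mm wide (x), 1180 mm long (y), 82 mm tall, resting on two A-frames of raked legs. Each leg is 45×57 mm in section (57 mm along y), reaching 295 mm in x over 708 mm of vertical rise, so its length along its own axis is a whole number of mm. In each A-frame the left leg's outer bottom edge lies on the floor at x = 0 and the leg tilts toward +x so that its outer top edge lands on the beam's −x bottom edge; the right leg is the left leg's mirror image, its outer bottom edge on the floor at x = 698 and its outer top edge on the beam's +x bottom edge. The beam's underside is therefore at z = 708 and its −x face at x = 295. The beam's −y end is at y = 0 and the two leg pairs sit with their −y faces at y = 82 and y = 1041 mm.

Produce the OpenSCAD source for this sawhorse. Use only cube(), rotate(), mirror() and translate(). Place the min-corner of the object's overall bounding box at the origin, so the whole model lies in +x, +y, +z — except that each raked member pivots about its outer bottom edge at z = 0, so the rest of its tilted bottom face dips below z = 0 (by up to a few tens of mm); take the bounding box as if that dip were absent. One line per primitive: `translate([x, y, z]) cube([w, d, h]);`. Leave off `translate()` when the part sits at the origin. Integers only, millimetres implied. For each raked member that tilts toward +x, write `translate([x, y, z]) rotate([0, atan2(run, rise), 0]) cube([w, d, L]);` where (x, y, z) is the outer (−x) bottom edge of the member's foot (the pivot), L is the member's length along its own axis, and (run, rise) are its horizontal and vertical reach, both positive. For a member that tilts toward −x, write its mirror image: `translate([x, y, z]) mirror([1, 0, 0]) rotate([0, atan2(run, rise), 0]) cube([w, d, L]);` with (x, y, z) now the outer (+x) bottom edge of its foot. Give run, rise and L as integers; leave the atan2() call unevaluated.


// leg length = √(295² + 708²) = 767
// right-leg outer foot x = 2·295 + 108 = 698
// beam min-corner = (295, 0, 708)
translate([295, 0, 708]) cube([108, 1180, 82]);
translate([0, 82, 0]) rotate([0, atan2(295, 708), 0]) cube([45, 57, 767]);
translate([698, 82, 0]) mirror([1, 0, 0]) rotate([0, atan2(295, 708), 0]) cube([45, 57, 767]);
translate([0, 1041, 0]) rotate([0, atan2(295, 708), 0]) cube([45, 57, 767]);
translate([698, 1041, 0]) mirror([1, 0, 0]) rotate([0, atan2(295, 708), 0]) cube([45, 57, 767]);


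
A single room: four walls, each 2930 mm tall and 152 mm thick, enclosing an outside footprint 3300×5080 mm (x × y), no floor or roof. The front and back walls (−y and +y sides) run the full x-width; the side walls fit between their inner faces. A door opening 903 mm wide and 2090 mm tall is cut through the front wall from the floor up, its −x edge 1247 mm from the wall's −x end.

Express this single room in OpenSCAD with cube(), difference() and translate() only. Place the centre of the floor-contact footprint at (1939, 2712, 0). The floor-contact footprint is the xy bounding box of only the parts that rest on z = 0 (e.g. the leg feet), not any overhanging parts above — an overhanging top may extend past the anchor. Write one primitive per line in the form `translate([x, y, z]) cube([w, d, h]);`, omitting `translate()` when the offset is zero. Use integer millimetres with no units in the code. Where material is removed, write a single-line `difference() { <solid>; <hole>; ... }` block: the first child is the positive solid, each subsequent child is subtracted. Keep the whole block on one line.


difference() { translate([289, 172, 0]) cube([3300, 152, 2930]); translate([1536, 172, 0]) cube([903, 152, 2090]); }
translate([289, 5100, 0]) cube([3300, 152, 2930]);
translate([289, 324, 0]) cube([152, 4776, 2930]);
translate([3437, 324, 0]) cube([152, 4776, 2930]);


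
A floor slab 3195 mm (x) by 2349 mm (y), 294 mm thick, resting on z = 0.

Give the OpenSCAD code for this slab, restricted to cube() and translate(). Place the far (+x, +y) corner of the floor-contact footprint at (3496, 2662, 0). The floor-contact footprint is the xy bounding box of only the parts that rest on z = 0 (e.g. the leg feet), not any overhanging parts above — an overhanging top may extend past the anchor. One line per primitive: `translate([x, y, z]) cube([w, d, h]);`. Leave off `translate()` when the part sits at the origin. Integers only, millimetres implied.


translate([301, 313, 0]) cube([3195, 2349, 294]);


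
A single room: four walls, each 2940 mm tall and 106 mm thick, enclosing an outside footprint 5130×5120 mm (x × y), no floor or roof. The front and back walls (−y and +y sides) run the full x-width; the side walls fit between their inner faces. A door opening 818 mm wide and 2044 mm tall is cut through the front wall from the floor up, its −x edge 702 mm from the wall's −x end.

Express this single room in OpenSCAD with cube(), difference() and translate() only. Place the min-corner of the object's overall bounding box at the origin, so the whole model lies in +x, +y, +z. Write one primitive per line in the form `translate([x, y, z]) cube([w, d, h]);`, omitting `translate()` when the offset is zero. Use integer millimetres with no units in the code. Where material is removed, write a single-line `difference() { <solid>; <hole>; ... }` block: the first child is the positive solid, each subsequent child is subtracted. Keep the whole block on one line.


difference() { cube([5130, 106, 2940]); translate([702, 0, 0]) cube([818, 106, 2044]); }
translate([0, 5014, 0]) cube([5130, 106, 2940]);
translate([0, 106, 0]) cube([106, 4908, 2940]);
translate([5024, 106, 0]) cube([106, 4908, 2940]);


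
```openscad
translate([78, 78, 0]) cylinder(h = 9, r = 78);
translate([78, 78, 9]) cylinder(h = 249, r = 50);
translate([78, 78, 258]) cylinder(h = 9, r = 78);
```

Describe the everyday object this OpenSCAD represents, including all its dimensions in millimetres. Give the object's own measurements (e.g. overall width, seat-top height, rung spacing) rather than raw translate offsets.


A spool: two coaxial disc flanges of radius 78 mm and thickness 9 mm, joined by a core cylinder of radius 50 mm and height 249 mm. The lower flange rests on z = 0 and the three cylinders share a vertical axis.
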